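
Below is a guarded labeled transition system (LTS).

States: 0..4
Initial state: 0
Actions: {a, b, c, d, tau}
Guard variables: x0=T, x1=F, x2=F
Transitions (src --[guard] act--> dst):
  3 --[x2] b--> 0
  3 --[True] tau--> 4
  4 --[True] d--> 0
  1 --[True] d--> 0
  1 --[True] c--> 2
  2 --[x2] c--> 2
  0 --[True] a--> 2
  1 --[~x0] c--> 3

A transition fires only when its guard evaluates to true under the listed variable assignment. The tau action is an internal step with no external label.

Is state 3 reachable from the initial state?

Answer: UNREACHABLE

Trace:
Guard filter leaves 5 enabled edge(s).
L0 = {0}
L1 = {2}  now seen {0,2}
Reachable = {0,2}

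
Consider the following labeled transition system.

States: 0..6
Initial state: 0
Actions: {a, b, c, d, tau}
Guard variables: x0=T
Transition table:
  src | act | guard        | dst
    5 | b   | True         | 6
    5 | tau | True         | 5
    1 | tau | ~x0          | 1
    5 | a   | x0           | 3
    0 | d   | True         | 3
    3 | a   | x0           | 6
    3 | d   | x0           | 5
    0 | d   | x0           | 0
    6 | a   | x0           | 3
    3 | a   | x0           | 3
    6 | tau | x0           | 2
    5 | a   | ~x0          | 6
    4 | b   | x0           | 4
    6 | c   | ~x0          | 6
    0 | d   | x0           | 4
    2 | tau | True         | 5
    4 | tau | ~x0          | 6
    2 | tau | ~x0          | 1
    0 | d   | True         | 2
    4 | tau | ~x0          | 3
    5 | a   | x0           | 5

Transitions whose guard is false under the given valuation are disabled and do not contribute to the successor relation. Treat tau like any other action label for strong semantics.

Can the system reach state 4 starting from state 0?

After dropping false guards: 15 live edges.
L0 = {0}
L1 = {2,3,4}  cumulative {0,2,3,4}
L2 = {5,6}  cumulative {0,2,3,4,5,6}
Reach set: {0,2,3,4,5,6}
Path to 4: d

Answer: REACHABLE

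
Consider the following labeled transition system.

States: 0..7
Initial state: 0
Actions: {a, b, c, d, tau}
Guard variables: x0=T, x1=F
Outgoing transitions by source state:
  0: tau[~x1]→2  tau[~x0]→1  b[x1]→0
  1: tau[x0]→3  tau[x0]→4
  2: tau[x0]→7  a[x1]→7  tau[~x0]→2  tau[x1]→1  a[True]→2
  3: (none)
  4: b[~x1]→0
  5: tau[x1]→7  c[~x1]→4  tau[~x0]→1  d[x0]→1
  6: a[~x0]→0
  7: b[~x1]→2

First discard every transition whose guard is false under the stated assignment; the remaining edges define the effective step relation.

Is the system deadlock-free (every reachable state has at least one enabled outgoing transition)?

Answer: DEADLOCK-FREE

Analysis:
R = {0,2,7}
  0: tau→2  [1 exit(s)]
  2: a→2  tau→7  [2 exit(s)]
  7: b→2  [1 exit(s)]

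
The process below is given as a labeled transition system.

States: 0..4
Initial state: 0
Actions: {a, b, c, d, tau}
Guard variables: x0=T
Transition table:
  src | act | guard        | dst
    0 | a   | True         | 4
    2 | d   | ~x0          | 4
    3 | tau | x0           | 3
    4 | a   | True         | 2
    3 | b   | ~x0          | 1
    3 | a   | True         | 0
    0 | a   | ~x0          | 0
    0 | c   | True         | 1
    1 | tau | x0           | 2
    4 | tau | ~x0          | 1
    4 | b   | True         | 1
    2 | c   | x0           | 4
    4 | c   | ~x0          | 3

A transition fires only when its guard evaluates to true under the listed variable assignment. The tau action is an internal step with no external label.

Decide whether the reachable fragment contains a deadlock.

Answer: DEADLOCK-FREE

Trace:
Reach set: {0,1,2,4}
  0: a→4  c→1  [deg 2]
  1: tau→2  [deg 1]
  2: c→4  [deg 1]
  4: a→2  b→1  [deg 2]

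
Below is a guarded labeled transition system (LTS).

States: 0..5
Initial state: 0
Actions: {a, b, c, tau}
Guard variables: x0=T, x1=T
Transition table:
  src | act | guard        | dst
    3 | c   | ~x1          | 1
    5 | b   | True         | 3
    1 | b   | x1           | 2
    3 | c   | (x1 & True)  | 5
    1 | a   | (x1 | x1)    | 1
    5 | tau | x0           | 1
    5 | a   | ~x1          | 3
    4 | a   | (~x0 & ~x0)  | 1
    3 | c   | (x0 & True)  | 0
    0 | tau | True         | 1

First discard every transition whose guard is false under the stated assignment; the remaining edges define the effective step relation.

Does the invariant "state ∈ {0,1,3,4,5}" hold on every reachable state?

Allowed set {0,1,3,4,5}
Reachable = {0,1,2}
  0: safe
  1: safe
  2: ✗ unsafe
witness against invariant: tau·b → 2

Answer: INVARIANT VIOLATED at state 2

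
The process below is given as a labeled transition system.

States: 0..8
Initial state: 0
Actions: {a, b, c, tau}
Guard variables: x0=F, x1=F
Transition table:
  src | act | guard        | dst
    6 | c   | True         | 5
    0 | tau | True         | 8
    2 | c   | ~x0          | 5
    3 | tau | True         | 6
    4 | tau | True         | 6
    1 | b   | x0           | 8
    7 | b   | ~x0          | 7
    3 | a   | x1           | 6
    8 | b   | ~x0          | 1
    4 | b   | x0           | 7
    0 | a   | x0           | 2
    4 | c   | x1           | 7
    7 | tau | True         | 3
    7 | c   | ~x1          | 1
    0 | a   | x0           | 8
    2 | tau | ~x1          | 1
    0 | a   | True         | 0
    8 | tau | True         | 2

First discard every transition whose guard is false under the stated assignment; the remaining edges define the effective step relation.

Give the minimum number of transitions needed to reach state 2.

Answer: 2

Working:
Layered search for 2:
  depth 0: {0}
  depth 1: {8}
  depth 2: {1,2}
first hit 2 at d=2 via tau·tau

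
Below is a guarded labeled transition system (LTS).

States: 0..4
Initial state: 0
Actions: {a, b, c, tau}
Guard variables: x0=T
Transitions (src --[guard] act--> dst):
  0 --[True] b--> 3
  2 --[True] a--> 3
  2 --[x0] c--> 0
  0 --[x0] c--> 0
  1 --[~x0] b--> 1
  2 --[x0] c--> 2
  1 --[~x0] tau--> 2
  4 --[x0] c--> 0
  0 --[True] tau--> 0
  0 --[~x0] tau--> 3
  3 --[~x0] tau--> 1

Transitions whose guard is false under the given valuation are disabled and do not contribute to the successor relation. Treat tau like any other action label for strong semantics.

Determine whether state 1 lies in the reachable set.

Answer: UNREACHABLE

Analysis:
Guard filter leaves 7 enabled edge(s).
Layer 0: {0}
Layer 1: {3}  total {0,3}
R = {0,3}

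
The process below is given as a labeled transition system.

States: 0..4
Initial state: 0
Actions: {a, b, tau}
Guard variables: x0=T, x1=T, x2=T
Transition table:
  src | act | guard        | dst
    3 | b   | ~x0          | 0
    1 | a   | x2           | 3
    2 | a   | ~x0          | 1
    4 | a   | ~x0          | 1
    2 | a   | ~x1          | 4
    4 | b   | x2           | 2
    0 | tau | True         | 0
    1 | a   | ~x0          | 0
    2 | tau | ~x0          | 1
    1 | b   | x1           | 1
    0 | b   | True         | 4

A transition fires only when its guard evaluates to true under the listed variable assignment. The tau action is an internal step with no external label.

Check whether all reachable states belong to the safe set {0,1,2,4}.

Answer: INVARIANT HOLDS

Analysis:
Allowed set {0,1,2,4}
Reach set: {0,2,4}
  0: safe
  2: safe
  4: safe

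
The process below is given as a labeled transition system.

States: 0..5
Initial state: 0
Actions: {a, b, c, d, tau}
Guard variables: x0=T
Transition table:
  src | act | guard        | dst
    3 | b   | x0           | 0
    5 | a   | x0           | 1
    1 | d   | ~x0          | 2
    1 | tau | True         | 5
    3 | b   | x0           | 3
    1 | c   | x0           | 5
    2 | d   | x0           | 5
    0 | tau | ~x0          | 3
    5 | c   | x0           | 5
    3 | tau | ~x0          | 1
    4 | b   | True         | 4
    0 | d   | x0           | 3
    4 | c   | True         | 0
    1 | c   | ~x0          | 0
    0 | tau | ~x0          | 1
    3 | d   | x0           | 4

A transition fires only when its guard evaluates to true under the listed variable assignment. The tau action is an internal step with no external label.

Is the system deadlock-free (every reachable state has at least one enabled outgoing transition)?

Answer: DEADLOCK-FREE

Working:
R = {0,3,4}
  0: d→3  [deg 1]
  3: b→0  b→3  d→4  [deg 3]
  4: b→4  c→0  [deg 2]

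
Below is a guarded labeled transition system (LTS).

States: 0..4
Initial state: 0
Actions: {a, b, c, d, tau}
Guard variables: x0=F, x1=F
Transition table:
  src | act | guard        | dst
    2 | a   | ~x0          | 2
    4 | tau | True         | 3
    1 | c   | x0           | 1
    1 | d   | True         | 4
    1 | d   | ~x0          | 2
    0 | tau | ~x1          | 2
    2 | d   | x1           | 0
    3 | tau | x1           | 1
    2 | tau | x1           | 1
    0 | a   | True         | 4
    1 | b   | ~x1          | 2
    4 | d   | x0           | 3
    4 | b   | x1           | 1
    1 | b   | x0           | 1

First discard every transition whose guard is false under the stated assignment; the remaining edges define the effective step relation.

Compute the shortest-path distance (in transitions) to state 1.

Answer: UNREACHABLE

Trace:
BFS to 1:
  L0 = {0}
  L1 = {2,4}
  L2 = {3}
1 never appears.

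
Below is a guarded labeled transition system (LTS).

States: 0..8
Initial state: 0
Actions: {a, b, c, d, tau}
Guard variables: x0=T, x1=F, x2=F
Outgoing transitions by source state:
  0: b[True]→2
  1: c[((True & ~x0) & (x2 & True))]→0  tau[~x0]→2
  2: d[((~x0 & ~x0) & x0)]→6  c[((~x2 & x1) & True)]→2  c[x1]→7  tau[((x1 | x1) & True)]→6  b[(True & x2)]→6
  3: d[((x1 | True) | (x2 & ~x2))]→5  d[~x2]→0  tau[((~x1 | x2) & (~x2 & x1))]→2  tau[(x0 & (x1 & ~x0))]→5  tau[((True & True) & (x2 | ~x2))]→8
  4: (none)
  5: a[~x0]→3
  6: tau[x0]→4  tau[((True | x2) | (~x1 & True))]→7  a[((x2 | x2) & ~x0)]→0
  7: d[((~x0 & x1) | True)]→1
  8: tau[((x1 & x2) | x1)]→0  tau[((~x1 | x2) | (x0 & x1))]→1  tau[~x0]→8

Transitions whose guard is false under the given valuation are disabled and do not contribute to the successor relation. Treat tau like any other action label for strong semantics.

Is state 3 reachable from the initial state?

After dropping false guards: 8 live edges.
depth 0: {0}
depth 1: {2}  cumulative {0,2}
Reachable = {0,2}

Answer: UNREACHABLE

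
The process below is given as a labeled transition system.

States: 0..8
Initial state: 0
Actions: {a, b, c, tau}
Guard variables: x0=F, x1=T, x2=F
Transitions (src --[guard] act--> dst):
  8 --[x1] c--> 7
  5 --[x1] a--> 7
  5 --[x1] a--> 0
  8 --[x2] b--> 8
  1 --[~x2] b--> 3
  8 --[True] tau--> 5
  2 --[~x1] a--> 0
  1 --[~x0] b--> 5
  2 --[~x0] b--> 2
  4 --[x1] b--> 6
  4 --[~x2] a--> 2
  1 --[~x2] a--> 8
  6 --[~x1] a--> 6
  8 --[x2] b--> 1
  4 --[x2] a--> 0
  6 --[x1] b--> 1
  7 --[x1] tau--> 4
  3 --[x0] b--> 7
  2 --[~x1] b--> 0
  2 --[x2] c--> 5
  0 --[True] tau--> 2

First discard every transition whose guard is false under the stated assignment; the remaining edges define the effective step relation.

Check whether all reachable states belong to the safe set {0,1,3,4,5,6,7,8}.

Allowed set {0,1,3,4,5,6,7,8}
Reachable = {0,2}
  0: safe
  2: outside
witness against invariant: tau → 2

Answer: INVARIANT VIOLATED at state 2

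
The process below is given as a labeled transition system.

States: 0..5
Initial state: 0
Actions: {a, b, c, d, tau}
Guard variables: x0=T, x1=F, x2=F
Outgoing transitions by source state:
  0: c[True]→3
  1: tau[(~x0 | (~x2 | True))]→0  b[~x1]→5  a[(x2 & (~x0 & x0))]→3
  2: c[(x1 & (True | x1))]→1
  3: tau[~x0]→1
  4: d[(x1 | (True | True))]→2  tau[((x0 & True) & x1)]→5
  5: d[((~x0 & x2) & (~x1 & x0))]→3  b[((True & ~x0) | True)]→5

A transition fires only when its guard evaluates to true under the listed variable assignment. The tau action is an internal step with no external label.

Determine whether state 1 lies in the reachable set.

Guard filter leaves 5 enabled edge(s).
depth 0: {0}
depth 1: {3}  total {0,3}
Reach set: {0,3}

Answer: UNREACHABLE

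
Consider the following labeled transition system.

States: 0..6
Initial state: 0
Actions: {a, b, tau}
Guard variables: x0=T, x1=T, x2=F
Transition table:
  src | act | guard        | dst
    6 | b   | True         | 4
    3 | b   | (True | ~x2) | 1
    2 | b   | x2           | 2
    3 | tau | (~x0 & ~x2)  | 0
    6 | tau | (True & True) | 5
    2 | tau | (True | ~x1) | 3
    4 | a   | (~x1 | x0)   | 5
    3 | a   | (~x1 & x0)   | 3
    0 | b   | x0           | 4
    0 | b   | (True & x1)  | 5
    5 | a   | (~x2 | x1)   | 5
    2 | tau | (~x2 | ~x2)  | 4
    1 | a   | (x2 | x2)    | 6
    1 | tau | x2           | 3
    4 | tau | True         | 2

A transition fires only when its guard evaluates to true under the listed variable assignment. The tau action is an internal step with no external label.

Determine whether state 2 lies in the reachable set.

Answer: REACHABLE

Working:
10 transition(s) survive guard evaluation.
depth 0: {0}
depth 1: {4,5}  cumulative {0,4,5}
depth 2: {2}  cumulative {0,2,4,5}
depth 3: {3}  cumulative {0,2,3,4,5}
depth 4: {1}  cumulative {0,1,2,3,4,5}
Reachable = {0,1,2,3,4,5}
trace reaching 2: b·tau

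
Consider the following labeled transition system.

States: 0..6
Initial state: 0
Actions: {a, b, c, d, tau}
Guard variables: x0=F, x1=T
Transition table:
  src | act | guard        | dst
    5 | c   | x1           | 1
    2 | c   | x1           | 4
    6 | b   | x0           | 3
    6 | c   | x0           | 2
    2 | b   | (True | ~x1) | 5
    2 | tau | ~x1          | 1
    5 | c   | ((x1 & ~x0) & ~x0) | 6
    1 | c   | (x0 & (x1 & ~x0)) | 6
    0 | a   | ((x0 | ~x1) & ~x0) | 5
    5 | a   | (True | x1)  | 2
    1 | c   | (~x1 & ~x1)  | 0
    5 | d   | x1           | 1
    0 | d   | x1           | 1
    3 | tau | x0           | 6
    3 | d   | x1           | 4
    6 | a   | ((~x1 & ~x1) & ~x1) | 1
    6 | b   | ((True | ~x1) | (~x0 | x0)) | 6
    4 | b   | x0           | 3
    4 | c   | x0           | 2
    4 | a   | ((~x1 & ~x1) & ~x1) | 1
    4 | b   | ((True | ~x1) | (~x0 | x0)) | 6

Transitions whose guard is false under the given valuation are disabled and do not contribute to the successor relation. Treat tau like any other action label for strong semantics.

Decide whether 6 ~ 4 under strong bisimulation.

Answer: BISIMILAR

Analysis:
Refine partition for ~:
  P[0] = {{0,1,2,3,4,5,6}}
  P[1] = {{0,3},{1},{2},{4,6},{5}}
  P[2] = {{0},{1},{2},{3},{4,6},{5}}
6 equivalence class(es) (converged in 3)
6∈{4,6}, 4∈{4,6}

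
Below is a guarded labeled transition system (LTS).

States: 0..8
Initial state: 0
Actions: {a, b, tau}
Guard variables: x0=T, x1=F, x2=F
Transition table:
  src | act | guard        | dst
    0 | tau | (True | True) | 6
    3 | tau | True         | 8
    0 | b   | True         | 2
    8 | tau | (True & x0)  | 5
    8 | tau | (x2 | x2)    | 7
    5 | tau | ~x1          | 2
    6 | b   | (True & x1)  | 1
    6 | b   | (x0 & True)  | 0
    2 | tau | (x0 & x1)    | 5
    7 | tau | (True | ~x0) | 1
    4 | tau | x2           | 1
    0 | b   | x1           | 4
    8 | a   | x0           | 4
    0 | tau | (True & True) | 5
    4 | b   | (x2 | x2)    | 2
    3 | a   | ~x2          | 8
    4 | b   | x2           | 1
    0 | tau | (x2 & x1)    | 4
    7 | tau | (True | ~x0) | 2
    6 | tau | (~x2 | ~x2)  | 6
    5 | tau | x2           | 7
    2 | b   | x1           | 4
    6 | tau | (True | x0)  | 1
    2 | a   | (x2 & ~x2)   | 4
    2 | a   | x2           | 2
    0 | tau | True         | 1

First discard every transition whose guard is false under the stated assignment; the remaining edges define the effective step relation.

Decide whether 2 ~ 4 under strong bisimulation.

Answer: BISIMILAR

Analysis:
Refine partition for ~:
  π0 = {{0,1,2,3,4,5,6,7,8}}
  π1 = {{0,6},{1,2,4},{3,8},{5,7}}
  π2 = {{0},{1,2,4},{3},{5,7},{6},{8}}
stable after 3 split(s): 6 block(s)
[2]={1,2,4}  [4]={1,2,4}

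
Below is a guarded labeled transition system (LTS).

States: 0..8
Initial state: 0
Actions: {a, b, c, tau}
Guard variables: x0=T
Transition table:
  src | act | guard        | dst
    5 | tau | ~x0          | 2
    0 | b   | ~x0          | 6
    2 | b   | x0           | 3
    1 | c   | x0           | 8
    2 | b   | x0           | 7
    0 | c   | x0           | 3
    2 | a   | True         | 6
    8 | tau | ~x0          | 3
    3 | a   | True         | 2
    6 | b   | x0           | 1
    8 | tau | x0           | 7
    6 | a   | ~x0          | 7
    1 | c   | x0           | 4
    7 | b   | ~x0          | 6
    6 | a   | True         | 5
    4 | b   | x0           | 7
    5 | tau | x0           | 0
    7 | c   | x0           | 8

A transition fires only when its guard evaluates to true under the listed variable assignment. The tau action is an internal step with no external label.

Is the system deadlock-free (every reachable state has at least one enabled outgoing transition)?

Answer: DEADLOCK-FREE

Trace:
Reach set: {0,1,2,3,4,5,6,7,8}
  0: c→3  [deg 1]
  1: c→4  c→8  [deg 2]
  2: a→6  b→3  b→7  [deg 3]
  3: a→2  [deg 1]
  4: b→7  [deg 1]
  5: tau→0  [deg 1]
  6: a→5  b→1  [deg 2]
  7: c→8  [deg 1]
  8: tau→7  [deg 1]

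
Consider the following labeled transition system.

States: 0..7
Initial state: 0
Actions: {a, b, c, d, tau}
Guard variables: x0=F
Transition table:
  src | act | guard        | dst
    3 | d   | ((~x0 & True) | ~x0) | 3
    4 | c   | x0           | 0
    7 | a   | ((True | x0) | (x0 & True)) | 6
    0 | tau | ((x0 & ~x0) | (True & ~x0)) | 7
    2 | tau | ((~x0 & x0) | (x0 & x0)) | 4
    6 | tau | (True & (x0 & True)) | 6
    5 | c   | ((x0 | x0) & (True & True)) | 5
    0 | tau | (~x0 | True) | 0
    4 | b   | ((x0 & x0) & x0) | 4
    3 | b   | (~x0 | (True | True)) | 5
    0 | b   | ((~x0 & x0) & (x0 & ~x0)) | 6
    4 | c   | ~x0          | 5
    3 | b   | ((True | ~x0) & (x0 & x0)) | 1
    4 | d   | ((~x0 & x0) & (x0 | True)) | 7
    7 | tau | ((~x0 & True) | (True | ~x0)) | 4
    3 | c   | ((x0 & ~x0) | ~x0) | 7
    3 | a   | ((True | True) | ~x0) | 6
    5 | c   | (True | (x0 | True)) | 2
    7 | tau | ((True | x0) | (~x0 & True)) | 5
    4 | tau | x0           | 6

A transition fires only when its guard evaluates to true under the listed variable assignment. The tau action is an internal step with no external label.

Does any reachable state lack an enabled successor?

Answer: DEADLOCK at state 2

Analysis:
R = {0,2,4,5,6,7}
  0: tau→0  tau→7  [2 out]
  2: ∅  [no exit]
  4: c→5  [1 out]
  5: c→2  [1 out]
  6: ∅  [no exit]
  7: a→6  tau→4  tau→5  [3 out]
Path to 2: tau·tau·c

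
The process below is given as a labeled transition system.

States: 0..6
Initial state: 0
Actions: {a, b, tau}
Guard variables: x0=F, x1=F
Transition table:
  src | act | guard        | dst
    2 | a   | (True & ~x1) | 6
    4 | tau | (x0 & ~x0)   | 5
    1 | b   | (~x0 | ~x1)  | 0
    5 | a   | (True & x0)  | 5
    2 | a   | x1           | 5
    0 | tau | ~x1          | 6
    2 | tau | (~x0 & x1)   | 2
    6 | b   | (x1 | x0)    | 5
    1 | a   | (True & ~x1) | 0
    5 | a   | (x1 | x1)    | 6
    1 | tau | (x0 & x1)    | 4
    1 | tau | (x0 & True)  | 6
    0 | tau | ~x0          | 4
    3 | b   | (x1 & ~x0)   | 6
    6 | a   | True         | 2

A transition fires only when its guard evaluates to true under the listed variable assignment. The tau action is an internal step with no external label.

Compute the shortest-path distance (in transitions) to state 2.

Answer: 2

Trace:
BFS to 2:
  L0 = {0}
  L1 = {4,6}
  L2 = {2}
first hit 2 at d=2 via tau·a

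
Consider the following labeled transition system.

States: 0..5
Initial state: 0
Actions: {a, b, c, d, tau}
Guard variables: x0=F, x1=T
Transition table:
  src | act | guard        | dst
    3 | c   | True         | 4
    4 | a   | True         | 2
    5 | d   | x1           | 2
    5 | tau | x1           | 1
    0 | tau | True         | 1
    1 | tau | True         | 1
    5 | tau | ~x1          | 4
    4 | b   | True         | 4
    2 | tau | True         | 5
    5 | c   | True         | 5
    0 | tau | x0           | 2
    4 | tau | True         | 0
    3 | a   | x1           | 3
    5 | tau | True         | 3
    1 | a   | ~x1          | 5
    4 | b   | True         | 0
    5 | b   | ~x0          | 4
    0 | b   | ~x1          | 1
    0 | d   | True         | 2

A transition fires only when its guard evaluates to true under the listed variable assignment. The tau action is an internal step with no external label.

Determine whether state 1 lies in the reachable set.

Guard filter leaves 15 enabled edge(s).
Layer 0: {0}
Layer 1: {1,2}  now seen {0,1,2}
Layer 2: {5}  now seen {0,1,2,5}
Layer 3: {3,4}  now seen {0,1,2,3,4,5}
Reachable = {0,1,2,3,4,5}
trace reaching 1: tau

Answer: REACHABLE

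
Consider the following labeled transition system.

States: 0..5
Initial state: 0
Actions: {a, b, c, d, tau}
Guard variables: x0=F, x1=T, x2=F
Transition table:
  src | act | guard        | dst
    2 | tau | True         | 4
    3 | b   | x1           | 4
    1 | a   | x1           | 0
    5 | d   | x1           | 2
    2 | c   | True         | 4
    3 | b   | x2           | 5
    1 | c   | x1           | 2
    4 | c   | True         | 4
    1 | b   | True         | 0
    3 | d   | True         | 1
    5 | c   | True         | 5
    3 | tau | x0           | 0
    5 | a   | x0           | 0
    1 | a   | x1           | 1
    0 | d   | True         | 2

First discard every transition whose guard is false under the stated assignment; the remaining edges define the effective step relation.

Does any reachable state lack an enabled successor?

Answer: DEADLOCK-FREE

Analysis:
R = {0,2,4}
  0: d→2  [1 exit(s)]
  2: c→4  tau→4  [2 exit(s)]
  4: c→4  [1 exit(s)]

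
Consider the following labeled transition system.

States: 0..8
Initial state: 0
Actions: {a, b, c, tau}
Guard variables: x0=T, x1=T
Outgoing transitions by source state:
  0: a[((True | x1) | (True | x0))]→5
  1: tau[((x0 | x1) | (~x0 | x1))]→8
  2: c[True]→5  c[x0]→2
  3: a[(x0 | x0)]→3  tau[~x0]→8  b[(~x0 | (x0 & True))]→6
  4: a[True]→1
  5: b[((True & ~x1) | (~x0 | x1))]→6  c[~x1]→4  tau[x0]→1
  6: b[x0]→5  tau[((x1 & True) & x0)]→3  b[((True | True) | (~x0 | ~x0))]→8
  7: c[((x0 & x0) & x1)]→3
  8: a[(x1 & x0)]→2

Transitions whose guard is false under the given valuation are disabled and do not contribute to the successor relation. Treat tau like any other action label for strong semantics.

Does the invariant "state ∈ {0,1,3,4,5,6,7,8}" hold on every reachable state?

Allowed set {0,1,3,4,5,6,7,8}
Reach set: {0,1,2,3,5,6,8}
  0: safe
  1: safe
  2: ✗ unsafe
  3: safe
  5: safe
  6: safe
  8: safe
reach 2 via a·b·b·a — violates

Answer: INVARIANT VIOLATED at state 2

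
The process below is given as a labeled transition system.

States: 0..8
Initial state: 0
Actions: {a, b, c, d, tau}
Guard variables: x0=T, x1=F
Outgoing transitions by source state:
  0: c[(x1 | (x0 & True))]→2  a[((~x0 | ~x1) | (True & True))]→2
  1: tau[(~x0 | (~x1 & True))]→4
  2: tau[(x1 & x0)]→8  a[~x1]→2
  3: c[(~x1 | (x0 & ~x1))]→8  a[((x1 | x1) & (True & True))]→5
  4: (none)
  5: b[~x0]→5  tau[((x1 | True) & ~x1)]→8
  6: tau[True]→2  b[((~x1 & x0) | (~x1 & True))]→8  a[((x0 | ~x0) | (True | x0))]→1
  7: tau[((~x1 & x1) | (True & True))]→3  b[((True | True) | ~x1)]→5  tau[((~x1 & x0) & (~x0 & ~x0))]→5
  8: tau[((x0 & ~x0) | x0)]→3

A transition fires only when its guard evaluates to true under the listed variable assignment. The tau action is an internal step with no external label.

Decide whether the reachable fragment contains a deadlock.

Reachable = {0,2}
  0: a→2  c→2  [deg 2]
  2: a→2  [deg 1]

Answer: DEADLOCK-FREE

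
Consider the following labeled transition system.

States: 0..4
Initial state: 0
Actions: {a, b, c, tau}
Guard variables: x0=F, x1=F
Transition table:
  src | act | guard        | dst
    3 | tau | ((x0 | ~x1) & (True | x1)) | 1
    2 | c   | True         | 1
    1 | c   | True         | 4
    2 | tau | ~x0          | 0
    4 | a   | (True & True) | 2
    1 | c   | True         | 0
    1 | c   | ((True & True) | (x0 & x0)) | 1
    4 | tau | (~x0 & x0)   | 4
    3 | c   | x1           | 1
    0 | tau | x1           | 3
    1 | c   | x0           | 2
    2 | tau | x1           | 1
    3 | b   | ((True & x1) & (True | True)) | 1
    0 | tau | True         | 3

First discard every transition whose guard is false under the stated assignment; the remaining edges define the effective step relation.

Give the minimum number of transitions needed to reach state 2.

Answer: 4

Trace:
Layered search for 2:
  L0 = {0}
  L1 = {3}
  L2 = {1}
  L3 = {4}
  L4 = {2}
first hit 2 at d=4 via tau·tau·c·a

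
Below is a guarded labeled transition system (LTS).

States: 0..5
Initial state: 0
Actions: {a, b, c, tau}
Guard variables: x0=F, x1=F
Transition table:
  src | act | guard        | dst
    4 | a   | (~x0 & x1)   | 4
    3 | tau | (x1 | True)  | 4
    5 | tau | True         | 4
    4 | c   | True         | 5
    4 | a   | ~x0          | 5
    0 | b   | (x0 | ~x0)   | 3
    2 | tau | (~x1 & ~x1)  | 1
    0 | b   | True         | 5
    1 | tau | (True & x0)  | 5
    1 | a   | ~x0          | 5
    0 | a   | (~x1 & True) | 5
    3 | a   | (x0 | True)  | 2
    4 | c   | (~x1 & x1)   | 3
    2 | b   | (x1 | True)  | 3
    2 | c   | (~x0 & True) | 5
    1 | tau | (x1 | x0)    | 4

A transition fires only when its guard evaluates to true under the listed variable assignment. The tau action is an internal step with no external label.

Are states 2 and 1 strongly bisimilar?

Answer: NOT BISIMILAR

Trace:
Refine partition for ~:
  round 0: {{0,1,2,3,4,5}}
  round 1: {{0},{1},{2},{3},{4},{5}}
stable after 2 split(s): 6 block(s)
class of 2: {2}; class of 1: {1}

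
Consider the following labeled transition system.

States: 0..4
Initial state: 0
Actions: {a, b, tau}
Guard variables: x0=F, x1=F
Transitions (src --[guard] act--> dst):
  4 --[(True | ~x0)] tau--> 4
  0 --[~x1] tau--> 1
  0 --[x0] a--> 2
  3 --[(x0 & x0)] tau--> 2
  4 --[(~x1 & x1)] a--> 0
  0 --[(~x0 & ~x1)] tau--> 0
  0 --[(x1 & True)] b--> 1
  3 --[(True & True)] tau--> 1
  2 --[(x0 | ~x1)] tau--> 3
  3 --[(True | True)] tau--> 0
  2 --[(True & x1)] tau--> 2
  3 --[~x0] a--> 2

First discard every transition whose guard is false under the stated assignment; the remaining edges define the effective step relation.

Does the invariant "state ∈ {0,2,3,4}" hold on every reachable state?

Answer: INVARIANT VIOLATED at state 1

Analysis:
Safe = {0,2,3,4}
R = {0,1}
  0: safe
  1: VIOLATES
witness against invariant: tau → 1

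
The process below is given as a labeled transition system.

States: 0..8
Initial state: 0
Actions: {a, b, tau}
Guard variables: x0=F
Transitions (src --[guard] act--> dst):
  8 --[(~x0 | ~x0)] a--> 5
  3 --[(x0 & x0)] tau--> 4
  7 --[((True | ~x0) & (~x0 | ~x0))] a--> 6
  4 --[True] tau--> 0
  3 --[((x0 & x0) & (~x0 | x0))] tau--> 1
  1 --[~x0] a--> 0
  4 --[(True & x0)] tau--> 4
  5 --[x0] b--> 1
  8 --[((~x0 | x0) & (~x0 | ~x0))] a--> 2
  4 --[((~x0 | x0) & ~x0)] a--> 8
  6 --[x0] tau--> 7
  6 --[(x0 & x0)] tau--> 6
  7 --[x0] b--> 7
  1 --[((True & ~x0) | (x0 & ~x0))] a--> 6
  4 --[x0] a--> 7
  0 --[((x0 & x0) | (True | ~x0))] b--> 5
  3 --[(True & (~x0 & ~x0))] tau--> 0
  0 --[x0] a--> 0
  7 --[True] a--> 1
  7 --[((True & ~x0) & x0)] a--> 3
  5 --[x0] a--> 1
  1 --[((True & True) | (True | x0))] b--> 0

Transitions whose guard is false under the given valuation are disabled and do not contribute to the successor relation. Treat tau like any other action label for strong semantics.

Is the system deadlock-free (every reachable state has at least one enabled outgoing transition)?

Answer: DEADLOCK at state 5

Analysis:
Reach set: {0,5}
  0: b→5  [1 exit(s)]
  5: ∅  [deadlock]
witness 5: b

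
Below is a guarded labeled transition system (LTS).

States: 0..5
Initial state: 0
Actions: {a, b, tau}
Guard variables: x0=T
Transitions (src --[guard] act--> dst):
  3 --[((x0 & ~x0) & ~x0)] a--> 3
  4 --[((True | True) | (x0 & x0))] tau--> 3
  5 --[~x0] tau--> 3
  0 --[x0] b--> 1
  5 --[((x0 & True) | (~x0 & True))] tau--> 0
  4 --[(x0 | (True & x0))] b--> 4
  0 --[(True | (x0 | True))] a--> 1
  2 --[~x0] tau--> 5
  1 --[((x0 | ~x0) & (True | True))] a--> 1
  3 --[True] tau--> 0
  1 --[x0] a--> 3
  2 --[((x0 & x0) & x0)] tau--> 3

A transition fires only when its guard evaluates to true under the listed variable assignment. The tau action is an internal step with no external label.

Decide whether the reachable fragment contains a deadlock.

Answer: DEADLOCK-FREE

Trace:
R = {0,1,3}
  0: a→1  b→1  [2 out]
  1: a→1  a→3  [2 out]
  3: tau→0  [1 out]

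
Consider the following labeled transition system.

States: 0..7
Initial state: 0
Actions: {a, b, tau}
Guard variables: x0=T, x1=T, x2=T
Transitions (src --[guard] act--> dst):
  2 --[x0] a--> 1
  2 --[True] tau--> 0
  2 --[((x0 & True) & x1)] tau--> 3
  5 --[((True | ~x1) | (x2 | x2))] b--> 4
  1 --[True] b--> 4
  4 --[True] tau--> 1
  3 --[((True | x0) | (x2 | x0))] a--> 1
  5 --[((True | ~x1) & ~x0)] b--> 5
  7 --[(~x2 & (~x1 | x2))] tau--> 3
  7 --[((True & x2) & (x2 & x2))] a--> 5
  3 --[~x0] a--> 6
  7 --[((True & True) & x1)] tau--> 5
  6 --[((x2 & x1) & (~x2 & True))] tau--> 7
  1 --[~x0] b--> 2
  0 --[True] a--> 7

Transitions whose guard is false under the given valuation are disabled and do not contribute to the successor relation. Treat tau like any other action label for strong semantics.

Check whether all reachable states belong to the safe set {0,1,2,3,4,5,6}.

Allowed set {0,1,2,3,4,5,6}
Reach set: {0,1,4,5,7}
  0: safe
  1: safe
  4: safe
  5: safe
  7: VIOLATES
counterexample path to 7: a

Answer: INVARIANT VIOLATED at state 7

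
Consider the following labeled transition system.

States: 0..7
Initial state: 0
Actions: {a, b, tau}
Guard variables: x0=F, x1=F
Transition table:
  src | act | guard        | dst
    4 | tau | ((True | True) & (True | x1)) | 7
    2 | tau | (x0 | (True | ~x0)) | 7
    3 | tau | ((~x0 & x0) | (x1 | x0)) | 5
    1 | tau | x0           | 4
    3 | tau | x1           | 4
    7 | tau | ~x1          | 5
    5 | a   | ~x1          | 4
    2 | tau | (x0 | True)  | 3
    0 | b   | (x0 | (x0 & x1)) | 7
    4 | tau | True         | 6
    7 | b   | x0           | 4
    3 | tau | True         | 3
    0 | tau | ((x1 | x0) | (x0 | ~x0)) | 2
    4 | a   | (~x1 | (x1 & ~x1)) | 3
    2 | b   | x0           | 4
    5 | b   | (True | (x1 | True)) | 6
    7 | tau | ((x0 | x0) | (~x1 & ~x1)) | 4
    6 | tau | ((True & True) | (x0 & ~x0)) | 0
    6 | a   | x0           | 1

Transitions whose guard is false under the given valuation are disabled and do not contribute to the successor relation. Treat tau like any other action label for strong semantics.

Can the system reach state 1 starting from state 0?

12 transition(s) survive guard evaluation.
L0 = {0}
L1 = {2}  total {0,2}
L2 = {3,7}  total {0,2,3,7}
L3 = {4,5}  total {0,2,3,4,5,7}
L4 = {6}  total {0,2,3,4,5,6,7}
Reach set: {0,2,3,4,5,6,7}

Answer: UNREACHABLE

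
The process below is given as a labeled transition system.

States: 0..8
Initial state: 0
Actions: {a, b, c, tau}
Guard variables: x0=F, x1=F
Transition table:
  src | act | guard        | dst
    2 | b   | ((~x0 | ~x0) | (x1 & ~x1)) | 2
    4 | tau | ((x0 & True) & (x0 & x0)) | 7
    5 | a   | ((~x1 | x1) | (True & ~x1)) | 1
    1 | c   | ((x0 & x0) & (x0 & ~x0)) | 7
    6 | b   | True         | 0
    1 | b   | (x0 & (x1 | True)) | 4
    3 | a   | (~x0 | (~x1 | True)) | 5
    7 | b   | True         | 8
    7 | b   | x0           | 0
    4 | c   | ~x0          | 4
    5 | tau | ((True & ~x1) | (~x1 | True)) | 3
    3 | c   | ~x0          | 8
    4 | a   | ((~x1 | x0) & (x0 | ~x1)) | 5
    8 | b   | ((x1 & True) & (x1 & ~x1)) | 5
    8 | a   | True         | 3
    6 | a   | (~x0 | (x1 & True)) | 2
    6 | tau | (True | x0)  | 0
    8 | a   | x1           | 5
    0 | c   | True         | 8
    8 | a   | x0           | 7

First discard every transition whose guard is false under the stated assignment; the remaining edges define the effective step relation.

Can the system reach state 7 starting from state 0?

Answer: UNREACHABLE

Analysis:
13 transition(s) survive guard evaluation.
depth 0: {0}
depth 1: {8}  cumulative {0,8}
depth 2: {3}  cumulative {0,3,8}
depth 3: {5}  cumulative {0,3,5,8}
depth 4: {1}  cumulative {0,1,3,5,8}
Reach set: {0,1,3,5,8}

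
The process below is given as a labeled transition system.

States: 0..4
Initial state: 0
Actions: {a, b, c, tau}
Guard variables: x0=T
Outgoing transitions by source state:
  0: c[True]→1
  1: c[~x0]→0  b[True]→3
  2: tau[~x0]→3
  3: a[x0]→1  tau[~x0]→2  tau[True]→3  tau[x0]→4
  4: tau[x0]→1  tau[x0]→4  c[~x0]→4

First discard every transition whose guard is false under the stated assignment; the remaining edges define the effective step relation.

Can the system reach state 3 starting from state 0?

After dropping false guards: 7 live edges.
L0 = {0}
L1 = {1}  cumulative {0,1}
L2 = {3}  cumulative {0,1,3}
L3 = {4}  cumulative {0,1,3,4}
Reachable = {0,1,3,4}
witness 3: c·b

Answer: REACHABLE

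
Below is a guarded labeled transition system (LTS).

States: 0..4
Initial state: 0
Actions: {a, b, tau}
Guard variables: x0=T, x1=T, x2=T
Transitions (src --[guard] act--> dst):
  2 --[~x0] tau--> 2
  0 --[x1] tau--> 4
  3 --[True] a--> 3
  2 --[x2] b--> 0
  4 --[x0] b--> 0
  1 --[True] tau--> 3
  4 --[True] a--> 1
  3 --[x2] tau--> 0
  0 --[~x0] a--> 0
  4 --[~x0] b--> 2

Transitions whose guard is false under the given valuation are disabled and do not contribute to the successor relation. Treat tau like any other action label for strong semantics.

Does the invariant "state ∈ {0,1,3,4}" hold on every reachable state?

Inv-set: {0,1,3,4}
R = {0,1,3,4}
  0: ok
  1: ok
  3: ok
  4: ok

Answer: INVARIANT HOLDS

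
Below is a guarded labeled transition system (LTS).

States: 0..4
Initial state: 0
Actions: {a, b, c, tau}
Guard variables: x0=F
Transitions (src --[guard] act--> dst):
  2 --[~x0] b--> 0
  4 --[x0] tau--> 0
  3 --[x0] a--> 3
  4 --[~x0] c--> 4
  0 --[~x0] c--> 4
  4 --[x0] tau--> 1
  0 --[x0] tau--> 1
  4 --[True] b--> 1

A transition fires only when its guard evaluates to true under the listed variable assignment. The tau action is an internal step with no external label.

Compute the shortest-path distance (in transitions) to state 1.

Answer: 2

Trace:
BFS to 1:
  Layer 0: {0}
  Layer 1: {4}
  Layer 2: {1}
first hit 1 at d=2 via c·b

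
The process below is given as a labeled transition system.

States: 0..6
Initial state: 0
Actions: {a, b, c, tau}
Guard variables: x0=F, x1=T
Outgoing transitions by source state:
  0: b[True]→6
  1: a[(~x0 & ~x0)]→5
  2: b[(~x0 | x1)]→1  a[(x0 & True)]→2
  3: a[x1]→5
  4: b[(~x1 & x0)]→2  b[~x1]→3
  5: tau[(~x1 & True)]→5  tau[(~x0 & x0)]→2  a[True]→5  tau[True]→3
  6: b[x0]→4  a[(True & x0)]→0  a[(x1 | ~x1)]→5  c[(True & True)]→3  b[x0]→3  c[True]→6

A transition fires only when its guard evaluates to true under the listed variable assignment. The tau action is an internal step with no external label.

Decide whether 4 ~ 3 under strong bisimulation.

Answer: NOT BISIMILAR

Trace:
Refine partition for ~:
  P[0] = {{0,1,2,3,4,5,6}}
  P[1] = {{0,2},{1,3},{4},{5},{6}}
  P[2] = {{0},{1,3},{2},{4},{5},{6}}
6 equivalence class(es) (converged in 3)
[4]={4}  [3]={1,3}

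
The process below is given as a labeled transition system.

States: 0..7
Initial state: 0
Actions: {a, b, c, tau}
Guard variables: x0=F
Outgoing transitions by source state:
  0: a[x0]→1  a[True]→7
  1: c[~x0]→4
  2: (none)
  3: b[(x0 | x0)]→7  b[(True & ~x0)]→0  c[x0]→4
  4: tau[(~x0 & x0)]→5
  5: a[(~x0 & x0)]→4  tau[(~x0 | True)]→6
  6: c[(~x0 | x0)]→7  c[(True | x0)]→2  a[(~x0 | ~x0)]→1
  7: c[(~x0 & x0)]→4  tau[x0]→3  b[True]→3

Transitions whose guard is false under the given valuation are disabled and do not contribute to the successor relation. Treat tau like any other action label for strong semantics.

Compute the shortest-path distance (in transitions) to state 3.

Answer: 2

Working:
Breadth-first toward 3:
  L0 = {0}
  L1 = {7}
  L2 = {3}
first hit 3 at d=2 via a·b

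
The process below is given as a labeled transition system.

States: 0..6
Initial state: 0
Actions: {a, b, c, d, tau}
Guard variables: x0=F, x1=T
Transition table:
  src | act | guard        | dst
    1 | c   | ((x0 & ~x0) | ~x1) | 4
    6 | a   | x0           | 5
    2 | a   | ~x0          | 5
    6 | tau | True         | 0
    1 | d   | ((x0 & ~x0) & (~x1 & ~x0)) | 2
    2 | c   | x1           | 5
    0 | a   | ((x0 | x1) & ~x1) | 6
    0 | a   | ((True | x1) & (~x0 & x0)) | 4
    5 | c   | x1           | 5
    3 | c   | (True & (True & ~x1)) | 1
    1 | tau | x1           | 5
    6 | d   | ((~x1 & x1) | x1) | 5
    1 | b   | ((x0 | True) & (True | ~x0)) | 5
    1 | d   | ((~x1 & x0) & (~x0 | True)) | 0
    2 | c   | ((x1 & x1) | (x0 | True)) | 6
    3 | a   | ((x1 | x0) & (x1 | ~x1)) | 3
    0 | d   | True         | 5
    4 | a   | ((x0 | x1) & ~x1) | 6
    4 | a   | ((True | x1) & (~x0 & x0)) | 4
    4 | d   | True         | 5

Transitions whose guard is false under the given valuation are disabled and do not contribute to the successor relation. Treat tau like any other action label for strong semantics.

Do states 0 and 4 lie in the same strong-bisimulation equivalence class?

Bisimulation quotient by refinement:
  π0 = {{0,1,2,3,4,5,6}}
  π1 = {{0,4},{1},{2},{3},{5},{6}}
Fixed point at round 2; 6 class(es).
0∈{0,4}, 4∈{0,4}

Answer: BISIMILAR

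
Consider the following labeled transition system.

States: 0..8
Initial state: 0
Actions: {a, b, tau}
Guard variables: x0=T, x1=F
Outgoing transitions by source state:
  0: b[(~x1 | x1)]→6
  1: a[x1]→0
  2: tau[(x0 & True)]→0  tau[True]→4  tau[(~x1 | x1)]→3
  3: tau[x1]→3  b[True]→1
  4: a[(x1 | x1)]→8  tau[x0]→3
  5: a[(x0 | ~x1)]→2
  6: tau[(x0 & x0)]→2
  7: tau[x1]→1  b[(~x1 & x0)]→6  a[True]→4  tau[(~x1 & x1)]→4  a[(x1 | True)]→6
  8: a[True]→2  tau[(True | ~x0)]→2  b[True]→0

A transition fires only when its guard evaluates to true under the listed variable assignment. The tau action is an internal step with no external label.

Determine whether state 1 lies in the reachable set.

14 transition(s) survive guard evaluation.
depth 0: {0}
depth 1: {6}  cumulative {0,6}
depth 2: {2}  cumulative {0,2,6}
depth 3: {3,4}  cumulative {0,2,3,4,6}
depth 4: {1}  cumulative {0,1,2,3,4,6}
R = {0,1,2,3,4,6}
trace reaching 1: b·tau·tau·b

Answer: REACHABLE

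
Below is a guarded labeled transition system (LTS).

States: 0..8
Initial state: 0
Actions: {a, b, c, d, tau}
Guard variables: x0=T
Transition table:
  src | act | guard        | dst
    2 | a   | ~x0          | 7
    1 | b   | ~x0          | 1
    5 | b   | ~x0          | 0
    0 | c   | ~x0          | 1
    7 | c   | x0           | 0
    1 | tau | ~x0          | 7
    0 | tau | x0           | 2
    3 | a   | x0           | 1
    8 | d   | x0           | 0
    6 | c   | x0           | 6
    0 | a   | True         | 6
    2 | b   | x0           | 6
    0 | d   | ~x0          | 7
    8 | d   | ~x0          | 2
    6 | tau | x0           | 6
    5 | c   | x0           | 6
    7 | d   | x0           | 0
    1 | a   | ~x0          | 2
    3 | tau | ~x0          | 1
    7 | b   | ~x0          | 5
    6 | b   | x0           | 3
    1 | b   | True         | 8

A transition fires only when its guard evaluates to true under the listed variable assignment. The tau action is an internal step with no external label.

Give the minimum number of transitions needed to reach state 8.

Layered search for 8:
  depth 0: {0}
  depth 1: {2,6}
  depth 2: {3}
  depth 3: {1}
  depth 4: {8}
first hit 8 at d=4 via a·b·a·b

Answer: 4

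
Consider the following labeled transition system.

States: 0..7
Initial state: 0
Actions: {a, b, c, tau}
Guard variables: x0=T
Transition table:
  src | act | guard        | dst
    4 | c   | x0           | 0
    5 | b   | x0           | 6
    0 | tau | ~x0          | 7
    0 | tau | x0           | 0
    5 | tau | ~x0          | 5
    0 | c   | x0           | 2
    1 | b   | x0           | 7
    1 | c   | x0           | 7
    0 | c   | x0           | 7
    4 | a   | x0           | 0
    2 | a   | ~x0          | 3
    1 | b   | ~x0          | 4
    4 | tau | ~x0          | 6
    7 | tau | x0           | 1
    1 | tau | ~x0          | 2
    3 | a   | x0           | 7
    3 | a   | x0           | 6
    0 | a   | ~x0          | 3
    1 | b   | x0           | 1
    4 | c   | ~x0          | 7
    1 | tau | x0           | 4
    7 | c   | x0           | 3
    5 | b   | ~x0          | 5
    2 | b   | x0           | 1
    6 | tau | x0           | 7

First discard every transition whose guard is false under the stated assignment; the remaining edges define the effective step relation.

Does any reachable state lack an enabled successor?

R = {0,1,2,3,4,6,7}
  0: c→2  c→7  tau→0  [3 out]
  1: b→1  b→7  c→7  tau→4  [4 out]
  2: b→1  [1 out]
  3: a→6  a→7  [2 out]
  4: a→0  c→0  [2 out]
  6: tau→7  [1 out]
  7: c→3  tau→1  [2 out]

Answer: DEADLOCK-FREE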